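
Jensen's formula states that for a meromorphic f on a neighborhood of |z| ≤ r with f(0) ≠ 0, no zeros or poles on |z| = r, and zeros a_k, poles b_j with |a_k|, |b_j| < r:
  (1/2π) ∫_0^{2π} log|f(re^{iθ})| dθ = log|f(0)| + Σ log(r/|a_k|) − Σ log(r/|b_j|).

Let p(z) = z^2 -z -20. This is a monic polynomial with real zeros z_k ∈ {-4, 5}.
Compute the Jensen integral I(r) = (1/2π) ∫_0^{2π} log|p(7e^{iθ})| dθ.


Zeros: -4, 5; r = 7.
Inside |z| < r: -4, 5. Outside (|z| ≥ r): ∅.
p(0) = -20, so log|p(0)| = log(20) = 2.9957.
Apply Jensen: I(r) = log|p(0)| + Σ_k log(r/|z_k|), summed over zeros inside |z| < r.
  log(r/|z_k|) for z_k = -4: log(7/4) = 0.5596
  log(r/|z_k|) for z_k = 5: log(7/5) = 0.3365
Sum over inside zeros: 0.8961.
I(r) = log|p(0)| + (inside sum) = 2.9957 + 0.8961 = 3.8918.
Closed form (all zeros inside, monic): I(r) = n·log(r) = 2·log(7) = 3.8918. ✓

I(r) ≈ 3.8918.


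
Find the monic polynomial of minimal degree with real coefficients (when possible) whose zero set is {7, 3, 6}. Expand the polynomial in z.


The polynomial is p(z) = ∏_{α ∈ S} (z − α), where S = {7, 3, 6}.
Expanding the product yields: p(z) = z^3 -16·z^2 + 81·z -126.
The resulting polynomial has degree 3 and real coefficients as required.

p(z) = z^3 -16·z^2 + 81·z -126.


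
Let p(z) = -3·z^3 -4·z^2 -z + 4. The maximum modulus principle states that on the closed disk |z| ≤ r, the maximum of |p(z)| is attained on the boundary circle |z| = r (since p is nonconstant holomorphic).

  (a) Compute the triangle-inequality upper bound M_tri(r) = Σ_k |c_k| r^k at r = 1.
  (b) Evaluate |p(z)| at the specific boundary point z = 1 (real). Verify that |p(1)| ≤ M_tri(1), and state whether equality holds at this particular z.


Coefficients: c_0 = 4, c_1 = -1, c_2 = -4, c_3 = -3. Radius r = 1.
Part (a). Triangle bound: M_tri(r) = Σ_k |c_k| r^k
  = |4|·1^0 + |-1|·1^1 + |-4|·1^2 + |-3|·1^3
  = 4 + 1 + 4 + 3 = 12.
This bounds M(r) := max_{|z|=r} |p(z)| from above; equality holds iff all terms c_k z^k can be made to align in phase at a single z on |z|=r.
Part (b). At z = 1 (real, on the circle |z| = r):
  p(1) = (4)·1^0 + (-1)·1^1 + (-4)·1^2 + (-3)·1^3 = -4.
  |p(1)| = 4.
Check: |p(1)| = 4 ≤ 12 = M_tri(1). ✓ Equality does not hold at z = 1 (the coefficients have mixed signs, so the terms do not all align in phase there).

M_tri(1) = 12; |p(1)| = 4; equality at z=1: no.


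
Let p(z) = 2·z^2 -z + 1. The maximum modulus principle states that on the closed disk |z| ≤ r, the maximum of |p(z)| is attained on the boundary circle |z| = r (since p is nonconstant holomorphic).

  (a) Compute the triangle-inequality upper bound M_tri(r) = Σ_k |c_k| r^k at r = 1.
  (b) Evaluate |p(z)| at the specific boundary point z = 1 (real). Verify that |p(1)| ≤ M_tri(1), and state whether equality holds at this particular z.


Coefficients: c_0 = 1, c_1 = -1, c_2 = 2. Radius r = 1.
Part (a). Triangle bound: M_tri(r) = Σ_k |c_k| r^k
  = |1|·1^0 + |-1|·1^1 + |2|·1^2
  = 1 + 1 + 2 = 4.
This bounds M(r) := max_{|z|=r} |p(z)| from above; equality holds iff all terms c_k z^k can be made to align in phase at a single z on |z|=r.
Part (b). At z = 1 (real, on the circle |z| = r):
  p(1) = (1)·1^0 + (-1)·1^1 + (2)·1^2 = 2.
  |p(1)| = 2.
Check: |p(1)| = 2 ≤ 4 = M_tri(1). ✓ Equality does not hold at z = 1 (the coefficients have mixed signs, so the terms do not all align in phase there).

M_tri(1) = 4; |p(1)| = 2; equality at z=1: no.


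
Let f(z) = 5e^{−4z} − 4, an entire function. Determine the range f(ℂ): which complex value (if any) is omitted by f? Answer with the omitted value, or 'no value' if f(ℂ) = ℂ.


Little Picard bounds the complement of f(ℂ) to at most one point.
e^{−4z} is never zero on ℂ, so 5·e^{−4z} takes every value in ℂ ∖ {0}. Adding -4 shifts the range to ℂ ∖ {-4}. Thus f omits exactly the value -4.

Omitted value: -4.


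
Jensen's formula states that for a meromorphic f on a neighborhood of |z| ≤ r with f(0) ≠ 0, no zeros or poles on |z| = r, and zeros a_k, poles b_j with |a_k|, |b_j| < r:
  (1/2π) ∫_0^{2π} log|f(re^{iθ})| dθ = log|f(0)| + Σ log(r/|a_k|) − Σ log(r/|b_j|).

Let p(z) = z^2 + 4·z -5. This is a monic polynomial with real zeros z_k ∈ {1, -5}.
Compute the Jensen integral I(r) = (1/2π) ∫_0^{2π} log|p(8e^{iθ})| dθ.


Zeros: -5, 1; r = 8.
Inside |z| < r: -5, 1. Outside (|z| ≥ r): ∅.
p(0) = -5, so log|p(0)| = log(5) = 1.6094.
Apply Jensen: I(r) = log|p(0)| + Σ_k log(r/|z_k|), summed over zeros inside |z| < r.
  log(r/|z_k|) for z_k = 1: log(8/1) = 2.0794
  log(r/|z_k|) for z_k = -5: log(8/5) = 0.4700
Sum over inside zeros: 2.5494.
I(r) = log|p(0)| + (inside sum) = 1.6094 + 2.5494 = 4.1589.
Closed form (all zeros inside, monic): I(r) = n·log(r) = 2·log(8) = 4.1589. ✓

I(r) ≈ 4.1589.


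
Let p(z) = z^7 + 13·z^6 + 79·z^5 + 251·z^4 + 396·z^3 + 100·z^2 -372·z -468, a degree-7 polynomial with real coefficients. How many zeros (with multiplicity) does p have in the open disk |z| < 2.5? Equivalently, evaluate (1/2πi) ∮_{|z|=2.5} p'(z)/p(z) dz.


The zeros of p are: (-3 + 2i), (-3 - 2i), (-3 + 3i), (-3 - 3i), (-1 + 1i), (-1 - 1i), 1.
Their magnitudes are: 3.606, 3.606, 4.243, 4.243, 1.414, 1.414, 1.
Zeros with |z| < R = 2.5: (-1 + 1i), (-1 - 1i), 1.
Count = 3.
By the argument principle, (1/2πi) ∮_{|z|=R} p'(z)/p(z) dz equals exactly this count.

Number of zeros inside |z| < 2.5: 3.


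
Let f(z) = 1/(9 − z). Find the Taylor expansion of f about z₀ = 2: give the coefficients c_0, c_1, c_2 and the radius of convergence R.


Let w = z − z₀, so z = z₀ + w.
Then 9 − z = 9 − (z₀ + w) = (9 − z₀) − w = 7 − w.
f(z) = 1/(7 − w) = (1/(7)) · 1/(1 − w/(7)) = Σ_{n≥0} w^n / (7)^(n+1).
So c_n = 1/(7)^(n+1):
  c_0 = 1/(7)^1 = 1/7.
  c_1 = 1/(7)^2 = 1/49.
  c_2 = 1/(7)^3 = 1/343.
The series is valid for |w/d| < 1, i.e. |z − z₀| < |d|.
Radius of convergence: R = |9 − z₀| = |7| = 7 (distance from z₀ to the singularity z = 9).

c_0 = 1/7, c_1 = 1/49, c_2 = 1/343; R = 7.


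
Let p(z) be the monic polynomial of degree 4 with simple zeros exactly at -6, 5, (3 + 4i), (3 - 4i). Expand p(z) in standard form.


The polynomial is p(z) = ∏_{α ∈ S} (z − α), where S = {-6, 5, (3 + 4i), (3 - 4i)}.
Expanding the product yields: p(z) = z^4 -5·z^3 -11·z^2 + 205·z -750.
Note conjugate pairs combine to real quadratics: (z − (3+4i))(z − (3−4i)) = z² − 6z + 25.
The resulting polynomial has degree 4 and real coefficients as required.

p(z) = z^4 -5·z^3 -11·z^2 + 205·z -750.


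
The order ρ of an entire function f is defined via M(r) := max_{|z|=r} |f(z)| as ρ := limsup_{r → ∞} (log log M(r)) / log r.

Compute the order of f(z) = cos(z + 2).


cos(w) is a linear combination of e^{iw} and e^{−iw} (or e^w, e^{−w} in the hyperbolic case), so |cos(w)| ≤ e^{|w|}. With w = z + 2, |w| ≤ 1|z| + 2 = 1r + 2 on |z| = r, giving M(r) ≤ e^{1r + 2}, so ρ ≤ 1. On a suitable ray (z = it for sin/cos; z = t for sinh/cosh, t real → ∞), |cos(z + 2)| grows like e^{1|t|}/2, so ρ ≥ 1. Hence ρ = 1.
Therefore ρ = 1.

Order ρ = 1.


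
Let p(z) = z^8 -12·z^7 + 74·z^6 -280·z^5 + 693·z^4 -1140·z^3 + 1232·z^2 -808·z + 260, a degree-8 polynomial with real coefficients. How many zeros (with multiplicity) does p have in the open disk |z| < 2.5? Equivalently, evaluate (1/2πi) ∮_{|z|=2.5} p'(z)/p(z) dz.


The zeros of p are: (2 + 3i), (2 - 3i), (1 + 1i), (1 - 1i), (2 + 1i), (2 - 1i), (1 + 1i), (1 - 1i).
Their magnitudes are: 3.606, 3.606, 1.414, 1.414, 2.236, 2.236, 1.414, 1.414.
Zeros with |z| < R = 2.5: (1 + 1i), (1 - 1i), (2 + 1i), (2 - 1i), (1 + 1i), (1 - 1i).
Count = 6.
By the argument principle, (1/2πi) ∮_{|z|=R} p'(z)/p(z) dz equals exactly this count.

Number of zeros inside |z| < 2.5: 6.


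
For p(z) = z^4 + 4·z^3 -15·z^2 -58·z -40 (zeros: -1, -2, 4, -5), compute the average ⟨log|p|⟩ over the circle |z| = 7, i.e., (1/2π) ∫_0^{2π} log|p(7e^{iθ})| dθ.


Zeros: -5, -2, -1, 4; r = 7.
Inside |z| < r: -5, -2, -1, 4. Outside (|z| ≥ r): ∅.
p(0) = -40, so log|p(0)| = log(40) = 3.6889.
Apply Jensen: I(r) = log|p(0)| + Σ_k log(r/|z_k|), summed over zeros inside |z| < r.
  log(r/|z_k|) for z_k = -1: log(7/1) = 1.9459
  log(r/|z_k|) for z_k = -2: log(7/2) = 1.2528
  log(r/|z_k|) for z_k = 4: log(7/4) = 0.5596
  log(r/|z_k|) for z_k = -5: log(7/5) = 0.3365
Sum over inside zeros: 4.0948.
I(r) = log|p(0)| + (inside sum) = 3.6889 + 4.0948 = 7.7836.
Closed form (all zeros inside, monic): I(r) = n·log(r) = 4·log(7) = 7.7836. ✓

I(r) ≈ 7.7836.


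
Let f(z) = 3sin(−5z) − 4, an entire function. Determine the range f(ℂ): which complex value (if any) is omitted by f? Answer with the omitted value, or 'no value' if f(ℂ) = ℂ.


Little Picard bounds the complement of f(ℂ) to at most one point.
sin is entire and surjective onto ℂ: for every w ∈ ℂ, sin(ζ) = w has a solution ζ ∈ ℂ (e.g., via the complex inverse arcsin). With ζ = −5z this gives z = ζ/(-5). Then 3·sin(−5z) takes every value in 3·ℂ = ℂ, and adding -4 is a bijection of ℂ. So f is surjective and omits no value. (Note: only on the real line is sin bounded by [−1, 1].)

Omitted value: no value.


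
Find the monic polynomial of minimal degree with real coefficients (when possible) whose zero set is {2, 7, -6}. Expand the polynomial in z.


The polynomial is p(z) = ∏_{α ∈ S} (z − α), where S = {2, 7, -6}.
Expanding the product yields: p(z) = z^3 -3·z^2 -40·z + 84.
The resulting polynomial has degree 3 and real coefficients as required.

p(z) = z^3 -3·z^2 -40·z + 84.


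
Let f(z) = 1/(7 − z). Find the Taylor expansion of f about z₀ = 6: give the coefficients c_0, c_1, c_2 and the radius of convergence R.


Let w = z − z₀, so z = z₀ + w.
Then 7 − z = 7 − (z₀ + w) = (7 − z₀) − w = 1 − w.
f(z) = 1/(1 − w) = (1/(1)) · 1/(1 − w/(1)) = Σ_{n≥0} w^n / (1)^(n+1).
So c_n = 1/(1)^(n+1):
  c_0 = 1/(1)^1 = 1.
  c_1 = 1/(1)^2 = 1.
  c_2 = 1/(1)^3 = 1.
The series is valid for |w/d| < 1, i.e. |z − z₀| < |d|.
Radius of convergence: R = |7 − z₀| = |1| = 1 (distance from z₀ to the singularity z = 7).

c_0 = 1, c_1 = 1, c_2 = 1; R = 1.


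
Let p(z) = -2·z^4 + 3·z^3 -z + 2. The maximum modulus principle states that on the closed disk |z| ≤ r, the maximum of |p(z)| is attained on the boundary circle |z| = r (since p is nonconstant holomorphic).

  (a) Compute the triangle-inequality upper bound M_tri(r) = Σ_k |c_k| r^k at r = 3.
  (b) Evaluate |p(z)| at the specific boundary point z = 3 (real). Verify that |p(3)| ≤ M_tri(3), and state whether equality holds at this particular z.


Coefficients: c_0 = 2, c_1 = -1, c_2 = 0, c_3 = 3, c_4 = -2. Radius r = 3.
Part (a). Triangle bound: M_tri(r) = Σ_k |c_k| r^k
  = |2|·3^0 + |-1|·3^1 + |0|·3^2 + |3|·3^3 + |-2|·3^4
  = 2 + 3 + 0 + 81 + 162 = 248.
This bounds M(r) := max_{|z|=r} |p(z)| from above; equality holds iff all terms c_k z^k can be made to align in phase at a single z on |z|=r.
Part (b). At z = 3 (real, on the circle |z| = r):
  p(3) = (2)·3^0 + (-1)·3^1 + (0)·3^2 + (3)·3^3 + (-2)·3^4 = -82.
  |p(3)| = 82.
Check: |p(3)| = 82 ≤ 248 = M_tri(3). ✓ Equality does not hold at z = 3 (the coefficients have mixed signs, so the terms do not all align in phase there).

M_tri(3) = 248; |p(3)| = 82; equality at z=3: no.


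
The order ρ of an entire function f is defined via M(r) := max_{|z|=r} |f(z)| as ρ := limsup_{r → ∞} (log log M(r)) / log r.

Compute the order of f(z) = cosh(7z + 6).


cosh(w) is a linear combination of e^{iw} and e^{−iw} (or e^w, e^{−w} in the hyperbolic case), so |cosh(w)| ≤ e^{|w|}. With w = 7z + 6, |w| ≤ 7|z| + 6 = 7r + 6 on |z| = r, giving M(r) ≤ e^{7r + 6}, so ρ ≤ 1. On a suitable ray (z = it for sin/cos; z = t for sinh/cosh, t real → ∞), |cosh(7z + 6)| grows like e^{7|t|}/2, so ρ ≥ 1. Hence ρ = 1.
Therefore ρ = 1.

Order ρ = 1.


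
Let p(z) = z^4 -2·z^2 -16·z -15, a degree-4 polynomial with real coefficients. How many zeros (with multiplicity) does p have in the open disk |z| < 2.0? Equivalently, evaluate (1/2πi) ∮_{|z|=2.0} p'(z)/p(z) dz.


The zeros of p are: (-1 + 2i), (-1 - 2i), 3, -1.
Their magnitudes are: 2.236, 2.236, 3, 1.
Zeros with |z| < R = 2.0: -1.
Count = 1.
By the argument principle, (1/2πi) ∮_{|z|=R} p'(z)/p(z) dz equals exactly this count.

Number of zeros inside |z| < 2.0: 1.


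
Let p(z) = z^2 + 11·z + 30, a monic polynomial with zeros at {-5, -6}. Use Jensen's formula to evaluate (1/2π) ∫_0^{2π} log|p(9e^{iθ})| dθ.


Zeros: -6, -5; r = 9.
Inside |z| < r: -6, -5. Outside (|z| ≥ r): ∅.
p(0) = 30, so log|p(0)| = log(30) = 3.4012.
Apply Jensen: I(r) = log|p(0)| + Σ_k log(r/|z_k|), summed over zeros inside |z| < r.
  log(r/|z_k|) for z_k = -5: log(9/5) = 0.5878
  log(r/|z_k|) for z_k = -6: log(9/6) = 0.4055
Sum over inside zeros: 0.9933.
I(r) = log|p(0)| + (inside sum) = 3.4012 + 0.9933 = 4.3944.
Closed form (all zeros inside, monic): I(r) = n·log(r) = 2·log(9) = 4.3944. ✓

I(r) ≈ 4.3944.


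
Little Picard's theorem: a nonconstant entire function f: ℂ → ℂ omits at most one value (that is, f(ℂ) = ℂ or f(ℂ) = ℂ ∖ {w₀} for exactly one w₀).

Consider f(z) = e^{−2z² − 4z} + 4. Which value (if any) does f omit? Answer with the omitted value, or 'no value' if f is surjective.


Little Picard bounds the complement of f(ℂ) to at most one point.
The exponent g(z) = −2z² − 4z is a nonconstant polynomial, hence surjective onto ℂ. So e^{g(z)} takes every value in {e^w : w ∈ ℂ} = ℂ ∖ {0}. Adding 4 shifts the range to ℂ ∖ {4}. f omits exactly 4.

Omitted value: 4.


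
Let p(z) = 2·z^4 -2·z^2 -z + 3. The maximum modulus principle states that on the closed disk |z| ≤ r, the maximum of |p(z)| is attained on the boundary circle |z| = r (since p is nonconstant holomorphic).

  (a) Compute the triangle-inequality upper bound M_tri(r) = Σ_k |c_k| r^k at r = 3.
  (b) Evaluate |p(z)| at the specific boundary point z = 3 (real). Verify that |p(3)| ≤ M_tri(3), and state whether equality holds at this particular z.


Coefficients: c_0 = 3, c_1 = -1, c_2 = -2, c_3 = 0, c_4 = 2. Radius r = 3.
Part (a). Triangle bound: M_tri(r) = Σ_k |c_k| r^k
  = |3|·3^0 + |-1|·3^1 + |-2|·3^2 + |0|·3^3 + |2|·3^4
  = 3 + 3 + 18 + 0 + 162 = 186.
This bounds M(r) := max_{|z|=r} |p(z)| from above; equality holds iff all terms c_k z^k can be made to align in phase at a single z on |z|=r.
Part (b). At z = 3 (real, on the circle |z| = r):
  p(3) = (3)·3^0 + (-1)·3^1 + (-2)·3^2 + (0)·3^3 + (2)·3^4 = 144.
  |p(3)| = 144.
Check: |p(3)| = 144 ≤ 186 = M_tri(3). ✓ Equality does not hold at z = 3 (the coefficients have mixed signs, so the terms do not all align in phase there).

M_tri(3) = 186; |p(3)| = 144; equality at z=3: no.


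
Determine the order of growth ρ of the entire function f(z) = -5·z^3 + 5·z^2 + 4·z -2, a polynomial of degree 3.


|f(z)| ≤ Σ|c_k|·r^k = O(r^3) as r → ∞. Polynomial growth is O(e^{r^ε}) for every ε > 0 (since r^3/e^{r^ε} → 0), so ρ ≤ ε for all ε > 0, i.e. ρ = 0. Every nonconstant polynomial has order 0.
Therefore ρ = 0.

Order ρ = 0.


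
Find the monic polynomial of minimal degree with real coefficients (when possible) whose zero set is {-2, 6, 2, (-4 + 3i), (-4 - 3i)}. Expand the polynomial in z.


The polynomial is p(z) = ∏_{α ∈ S} (z − α), where S = {-2, 6, 2, (-4 + 3i), (-4 - 3i)}.
Expanding the product yields: p(z) = z^5 + 2·z^4 -27·z^3 -158·z^2 + 92·z + 600.
Note conjugate pairs combine to real quadratics: (z − (-4+3i))(z − (-4−3i)) = z² + 8z + 25.
The resulting polynomial has degree 5 and real coefficients as required.

p(z) = z^5 + 2·z^4 -27·z^3 -158·z^2 + 92·z + 600.


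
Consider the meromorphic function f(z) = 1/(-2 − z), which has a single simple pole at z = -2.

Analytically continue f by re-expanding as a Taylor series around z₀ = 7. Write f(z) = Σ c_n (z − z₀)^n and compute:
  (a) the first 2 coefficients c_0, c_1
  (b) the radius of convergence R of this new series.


Let w = z − z₀, so z = z₀ + w.
Then -2 − z = -2 − (z₀ + w) = (-2 − z₀) − w = -9 − w.
f(z) = 1/(-9 − w) = (1/(-9)) · 1/(1 − w/(-9)) = Σ_{n≥0} w^n / (-9)^(n+1).
So c_n = 1/(-9)^(n+1):
  c_0 = 1/(-9)^1 = -1/9.
  c_1 = 1/(-9)^2 = 1/81.
The series is valid for |w/d| < 1, i.e. |z − z₀| < |d|.
Radius of convergence: R = |-2 − z₀| = |-9| = 9 (distance from z₀ to the singularity z = -2).

c_0 = -1/9, c_1 = 1/81; R = 9.


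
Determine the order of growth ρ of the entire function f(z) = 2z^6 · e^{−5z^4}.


M(r) = max_{|z|=r} |2|·|z|^6·|e^{−5z^4}| = 2·r^6 · e^{5r^4} (the factors attain their maxima compatibly on |z|=r). Then log M(r) = log 2 + 6·log r + 5r^4, dominated by the last term, so log log M(r) ~ 4·log r. The polynomial factor 2z^6 contributes only a log r term and does not affect the order. ρ = 4.
Therefore ρ = 4.

Order ρ = 4.


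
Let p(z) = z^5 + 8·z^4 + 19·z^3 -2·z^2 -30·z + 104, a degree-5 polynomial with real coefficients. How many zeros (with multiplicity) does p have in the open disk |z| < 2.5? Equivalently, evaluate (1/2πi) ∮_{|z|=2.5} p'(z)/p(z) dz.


The zeros of p are: (-3 + 2i), (-3 - 2i), -4, (1 + 1i), (1 - 1i).
Their magnitudes are: 3.606, 3.606, 4, 1.414, 1.414.
Zeros with |z| < R = 2.5: (1 + 1i), (1 - 1i).
Count = 2.
By the argument principle, (1/2πi) ∮_{|z|=R} p'(z)/p(z) dz equals exactly this count.

Number of zeros inside |z| < 2.5: 2.


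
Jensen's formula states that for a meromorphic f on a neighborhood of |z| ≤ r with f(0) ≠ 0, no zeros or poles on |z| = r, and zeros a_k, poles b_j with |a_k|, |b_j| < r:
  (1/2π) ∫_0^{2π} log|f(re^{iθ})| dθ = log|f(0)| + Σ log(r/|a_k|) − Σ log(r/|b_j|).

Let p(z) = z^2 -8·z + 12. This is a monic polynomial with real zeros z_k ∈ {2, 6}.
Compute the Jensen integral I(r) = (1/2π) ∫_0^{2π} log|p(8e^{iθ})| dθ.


Zeros: 2, 6; r = 8.
Inside |z| < r: 2, 6. Outside (|z| ≥ r): ∅.
p(0) = 12, so log|p(0)| = log(12) = 2.4849.
Apply Jensen: I(r) = log|p(0)| + Σ_k log(r/|z_k|), summed over zeros inside |z| < r.
  log(r/|z_k|) for z_k = 2: log(8/2) = 1.3863
  log(r/|z_k|) for z_k = 6: log(8/6) = 0.2877
Sum over inside zeros: 1.6740.
I(r) = log|p(0)| + (inside sum) = 2.4849 + 1.6740 = 4.1589.
Closed form (all zeros inside, monic): I(r) = n·log(r) = 2·log(8) = 4.1589. ✓

I(r) ≈ 4.1589.


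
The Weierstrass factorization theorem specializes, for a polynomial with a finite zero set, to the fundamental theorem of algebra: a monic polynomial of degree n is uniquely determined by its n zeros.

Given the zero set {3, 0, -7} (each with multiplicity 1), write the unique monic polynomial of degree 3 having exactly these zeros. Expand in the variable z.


The polynomial is p(z) = ∏_{α ∈ S} (z − α), where S = {3, 0, -7}.
Expanding the product yields: p(z) = z^3 + 4·z^2 -21·z.
The resulting polynomial has degree 3 and real coefficients as required.

p(z) = z^3 + 4·z^2 -21·z.


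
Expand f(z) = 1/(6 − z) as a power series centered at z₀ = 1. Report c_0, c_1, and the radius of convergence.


Let w = z − z₀, so z = z₀ + w.
Then 6 − z = 6 − (z₀ + w) = (6 − z₀) − w = 5 − w.
f(z) = 1/(5 − w) = (1/(5)) · 1/(1 − w/(5)) = Σ_{n≥0} w^n / (5)^(n+1).
So c_n = 1/(5)^(n+1):
  c_0 = 1/(5)^1 = 1/5.
  c_1 = 1/(5)^2 = 1/25.
The series is valid for |w/d| < 1, i.e. |z − z₀| < |d|.
Radius of convergence: R = |6 − z₀| = |5| = 5 (distance from z₀ to the singularity z = 6).

c_0 = 1/5, c_1 = 1/25; R = 5.


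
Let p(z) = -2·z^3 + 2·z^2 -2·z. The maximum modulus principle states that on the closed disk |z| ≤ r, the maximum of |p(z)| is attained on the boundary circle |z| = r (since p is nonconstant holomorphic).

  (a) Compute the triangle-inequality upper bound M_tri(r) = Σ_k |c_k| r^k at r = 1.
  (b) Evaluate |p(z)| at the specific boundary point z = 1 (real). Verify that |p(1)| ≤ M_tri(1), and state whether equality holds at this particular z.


Coefficients: c_0 = 0, c_1 = -2, c_2 = 2, c_3 = -2. Radius r = 1.
Part (a). Triangle bound: M_tri(r) = Σ_k |c_k| r^k
  = |0|·1^0 + |-2|·1^1 + |2|·1^2 + |-2|·1^3
  = 0 + 2 + 2 + 2 = 6.
This bounds M(r) := max_{|z|=r} |p(z)| from above; equality holds iff all terms c_k z^k can be made to align in phase at a single z on |z|=r.
Part (b). At z = 1 (real, on the circle |z| = r):
  p(1) = (0)·1^0 + (-2)·1^1 + (2)·1^2 + (-2)·1^3 = -2.
  |p(1)| = 2.
Check: |p(1)| = 2 ≤ 6 = M_tri(1). ✓ Equality does not hold at z = 1 (the coefficients have mixed signs, so the terms do not all align in phase there).

M_tri(1) = 6; |p(1)| = 2; equality at z=1: no.


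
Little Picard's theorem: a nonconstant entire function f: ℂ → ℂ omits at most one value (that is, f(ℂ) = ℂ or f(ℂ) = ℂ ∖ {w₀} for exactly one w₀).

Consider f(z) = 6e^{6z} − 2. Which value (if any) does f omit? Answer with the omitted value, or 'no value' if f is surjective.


Little Picard bounds the complement of f(ℂ) to at most one point.
e^{6z} is never zero on ℂ, so 6·e^{6z} takes every value in ℂ ∖ {0}. Adding -2 shifts the range to ℂ ∖ {-2}. Thus f omits exactly the value -2.

Omitted value: -2.


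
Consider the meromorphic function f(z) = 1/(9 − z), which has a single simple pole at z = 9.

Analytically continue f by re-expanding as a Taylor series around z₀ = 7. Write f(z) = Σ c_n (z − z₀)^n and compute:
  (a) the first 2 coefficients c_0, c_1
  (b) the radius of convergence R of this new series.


Let w = z − z₀, so z = z₀ + w.
Then 9 − z = 9 − (z₀ + w) = (9 − z₀) − w = 2 − w.
f(z) = 1/(2 − w) = (1/(2)) · 1/(1 − w/(2)) = Σ_{n≥0} w^n / (2)^(n+1).
So c_n = 1/(2)^(n+1):
  c_0 = 1/(2)^1 = 1/2.
  c_1 = 1/(2)^2 = 1/4.
The series is valid for |w/d| < 1, i.e. |z − z₀| < |d|.
Radius of convergence: R = |9 − z₀| = |2| = 2 (distance from z₀ to the singularity z = 9).

c_0 = 1/2, c_1 = 1/4; R = 2.


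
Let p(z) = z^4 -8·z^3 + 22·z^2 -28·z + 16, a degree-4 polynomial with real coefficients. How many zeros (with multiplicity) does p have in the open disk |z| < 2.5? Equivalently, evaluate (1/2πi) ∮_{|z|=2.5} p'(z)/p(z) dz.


The zeros of p are: (1 + 1i), (1 - 1i), 2, 4.
Their magnitudes are: 1.414, 1.414, 2, 4.
Zeros with |z| < R = 2.5: (1 + 1i), (1 - 1i), 2.
Count = 3.
By the argument principle, (1/2πi) ∮_{|z|=R} p'(z)/p(z) dz equals exactly this count.

Number of zeros inside |z| < 2.5: 3.


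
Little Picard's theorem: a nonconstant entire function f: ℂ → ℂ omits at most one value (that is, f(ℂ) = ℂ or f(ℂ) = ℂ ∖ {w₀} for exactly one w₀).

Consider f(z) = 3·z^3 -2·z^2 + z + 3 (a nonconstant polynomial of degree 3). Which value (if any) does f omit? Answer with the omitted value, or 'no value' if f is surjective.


Little Picard bounds the complement of f(ℂ) to at most one point.
For every w ∈ ℂ, the equation p(z) − w = 0 is a nonconstant polynomial in z and hence has at least one root by the fundamental theorem of algebra. So p is surjective onto ℂ, omitting no value.

Omitted value: no value.


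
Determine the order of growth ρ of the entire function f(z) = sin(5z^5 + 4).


Write sin(w) = (e^{iw} ± e^{−iw})/(2 or 2i), so |sin(w)| ≤ e^{|w|}. With w = 5z^5 + 4, |w| ≤ 5r^5 + 4 on |z|=r, giving M(r) ≤ e^{5r^5 + 4} and ρ ≤ 5. For the lower bound, choose z on |z|=r with 5z^5 purely imaginary of modulus 5r^5; then |sin(5z^5 + 4)| grows like e^{5r^5}/2, so ρ ≥ 5. Hence ρ = 5.
Therefore ρ = 5.

Order ρ = 5.


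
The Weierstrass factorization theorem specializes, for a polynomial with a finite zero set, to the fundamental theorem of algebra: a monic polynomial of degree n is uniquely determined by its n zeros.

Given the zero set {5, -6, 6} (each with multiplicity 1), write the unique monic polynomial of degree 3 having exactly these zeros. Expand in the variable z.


The polynomial is p(z) = ∏_{α ∈ S} (z − α), where S = {5, -6, 6}.
Expanding the product yields: p(z) = z^3 -5·z^2 -36·z + 180.
The resulting polynomial has degree 3 and real coefficients as required.

p(z) = z^3 -5·z^2 -36·z + 180.


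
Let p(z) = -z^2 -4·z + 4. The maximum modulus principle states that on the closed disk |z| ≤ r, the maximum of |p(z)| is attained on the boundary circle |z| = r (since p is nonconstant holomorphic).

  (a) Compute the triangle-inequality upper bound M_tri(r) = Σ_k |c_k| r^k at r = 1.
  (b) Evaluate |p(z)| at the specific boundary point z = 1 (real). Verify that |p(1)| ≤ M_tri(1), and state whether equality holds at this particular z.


Coefficients: c_0 = 4, c_1 = -4, c_2 = -1. Radius r = 1.
Part (a). Triangle bound: M_tri(r) = Σ_k |c_k| r^k
  = |4|·1^0 + |-4|·1^1 + |-1|·1^2
  = 4 + 4 + 1 = 9.
This bounds M(r) := max_{|z|=r} |p(z)| from above; equality holds iff all terms c_k z^k can be made to align in phase at a single z on |z|=r.
Part (b). At z = 1 (real, on the circle |z| = r):
  p(1) = (4)·1^0 + (-4)·1^1 + (-1)·1^2 = -1.
  |p(1)| = 1.
Check: |p(1)| = 1 ≤ 9 = M_tri(1). ✓ Equality does not hold at z = 1 (the coefficients have mixed signs, so the terms do not all align in phase there).

M_tri(1) = 9; |p(1)| = 1; equality at z=1: no.


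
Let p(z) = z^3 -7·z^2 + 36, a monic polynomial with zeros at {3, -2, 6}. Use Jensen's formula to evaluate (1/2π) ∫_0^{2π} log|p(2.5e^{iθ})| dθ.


Zeros: -2, 3, 6; r = 2.5.
Inside |z| < r: -2. Outside (|z| ≥ r): 3, 6.
p(0) = 36, so log|p(0)| = log(36) = 3.5835.
Apply Jensen: I(r) = log|p(0)| + Σ_k log(r/|z_k|), summed over zeros inside |z| < r.
  log(r/|z_k|) for z_k = -2: log(2.5/2) = 0.2231
  Outside zeros (3, 6) contribute nothing to the Jensen sum.
Sum over inside zeros: 0.2231.
I(r) = log|p(0)| + (inside sum) = 3.5835 + 0.2231 = 3.8067.
Note: since some zeros are outside |z| ≤ r, the simplified n·log(r) form does NOT apply — only the inside zeros contribute.

I(r) ≈ 3.8067.


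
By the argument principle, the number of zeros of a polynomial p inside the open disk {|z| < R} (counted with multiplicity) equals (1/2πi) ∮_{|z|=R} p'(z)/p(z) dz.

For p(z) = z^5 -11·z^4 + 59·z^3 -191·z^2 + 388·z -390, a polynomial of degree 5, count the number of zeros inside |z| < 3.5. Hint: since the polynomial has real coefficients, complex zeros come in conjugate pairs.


The zeros of p are: 3, (1 + 3i), (1 - 3i), (3 + 2i), (3 - 2i).
Their magnitudes are: 3, 3.162, 3.162, 3.606, 3.606.
Zeros with |z| < R = 3.5: 3, (1 + 3i), (1 - 3i).
Count = 3.
By the argument principle, (1/2πi) ∮_{|z|=R} p'(z)/p(z) dz equals exactly this count.

Number of zeros inside |z| < 3.5: 3.


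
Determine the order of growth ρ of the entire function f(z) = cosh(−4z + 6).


cosh(w) is a linear combination of e^{iw} and e^{−iw} (or e^w, e^{−w} in the hyperbolic case), so |cosh(w)| ≤ e^{|w|}. With w = −4z + 6, |w| ≤ 4|z| + 6 = 4r + 6 on |z| = r, giving M(r) ≤ e^{4r + 6}, so ρ ≤ 1. On a suitable ray (z = it for sin/cos; z = t for sinh/cosh, t real → ∞), |cosh(−4z + 6)| grows like e^{4|t|}/2, so ρ ≥ 1. Hence ρ = 1.
Therefore ρ = 1.

Order ρ = 1.


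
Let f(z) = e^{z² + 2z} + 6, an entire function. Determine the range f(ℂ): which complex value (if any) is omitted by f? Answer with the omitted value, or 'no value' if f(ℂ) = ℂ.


Little Picard bounds the complement of f(ℂ) to at most one point.
The exponent g(z) = z² + 2z is a nonconstant polynomial, hence surjective onto ℂ. So e^{g(z)} takes every value in {e^w : w ∈ ℂ} = ℂ ∖ {0}. Adding 6 shifts the range to ℂ ∖ {6}. f omits exactly 6.

Omitted value: 6.


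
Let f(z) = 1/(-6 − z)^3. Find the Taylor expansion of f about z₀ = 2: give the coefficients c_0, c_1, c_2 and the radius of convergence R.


Let w = z − z₀, so z = z₀ + w.
Then -6 − z = -6 − (z₀ + w) = (-6 − z₀) − w = -8 − w.
f(z) = 1/(-8 − w)^3 = (1/(-8)^3) · (1 − w/(-8))^{−3}.
By the binomial series (1−u)^{−3} = Σ_{n≥0} C(n+2, 2) u^n for |u|<1, with u = w/(-8):
  c_n = C(n+2, 2) / (-8)^(n+3).
  c_0 = 1/(-8)^3 = -1/512.
  c_1 = 3/(-8)^4 = 3/4096.
  c_2 = 6/(-8)^5 = -3/16384.
The series is valid for |w/d| < 1, i.e. |z − z₀| < |d|.
Radius of convergence: R = |-6 − z₀| = |-8| = 8 (distance from z₀ to the singularity z = -6).

c_0 = -1/512, c_1 = 3/4096, c_2 = -3/16384; R = 8.


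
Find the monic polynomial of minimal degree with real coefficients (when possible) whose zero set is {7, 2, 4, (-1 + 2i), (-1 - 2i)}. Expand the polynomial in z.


The polynomial is p(z) = ∏_{α ∈ S} (z − α), where S = {7, 2, 4, (-1 + 2i), (-1 - 2i)}.
Expanding the product yields: p(z) = z^5 -11·z^4 + 29·z^3 -21·z^2 + 138·z -280.
Note conjugate pairs combine to real quadratics: (z − (-1+2i))(z − (-1−2i)) = z² + 2z + 5.
The resulting polynomial has degree 5 and real coefficients as required.

p(z) = z^5 -11·z^4 + 29·z^3 -21·z^2 + 138·z -280.


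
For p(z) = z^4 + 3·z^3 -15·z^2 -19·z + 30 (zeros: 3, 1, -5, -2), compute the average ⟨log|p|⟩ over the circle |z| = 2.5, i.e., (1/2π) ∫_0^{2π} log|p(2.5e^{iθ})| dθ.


Zeros: -5, -2, 1, 3; r = 2.5.
Inside |z| < r: -2, 1. Outside (|z| ≥ r): -5, 3.
p(0) = 30, so log|p(0)| = log(30) = 3.4012.
Apply Jensen: I(r) = log|p(0)| + Σ_k log(r/|z_k|), summed over zeros inside |z| < r.
  log(r/|z_k|) for z_k = 1: log(2.5/1) = 0.9163
  log(r/|z_k|) for z_k = -2: log(2.5/2) = 0.2231
  Outside zeros (-5, 3) contribute nothing to the Jensen sum.
Sum over inside zeros: 1.1394.
I(r) = log|p(0)| + (inside sum) = 3.4012 + 1.1394 = 4.5406.
Note: since some zeros are outside |z| ≤ r, the simplified n·log(r) form does NOT apply — only the inside zeros contribute.

I(r) ≈ 4.5406.


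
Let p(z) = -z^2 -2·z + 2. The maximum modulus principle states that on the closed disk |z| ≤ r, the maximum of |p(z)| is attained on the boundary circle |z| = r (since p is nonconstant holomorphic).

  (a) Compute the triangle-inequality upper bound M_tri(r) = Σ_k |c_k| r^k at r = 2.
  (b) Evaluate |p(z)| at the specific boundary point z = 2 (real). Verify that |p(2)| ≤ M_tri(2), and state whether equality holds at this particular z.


Coefficients: c_0 = 2, c_1 = -2, c_2 = -1. Radius r = 2.
Part (a). Triangle bound: M_tri(r) = Σ_k |c_k| r^k
  = |2|·2^0 + |-2|·2^1 + |-1|·2^2
  = 2 + 4 + 4 = 10.
This bounds M(r) := max_{|z|=r} |p(z)| from above; equality holds iff all terms c_k z^k can be made to align in phase at a single z on |z|=r.
Part (b). At z = 2 (real, on the circle |z| = r):
  p(2) = (2)·2^0 + (-2)·2^1 + (-1)·2^2 = -6.
  |p(2)| = 6.
Check: |p(2)| = 6 ≤ 10 = M_tri(2). ✓ Equality does not hold at z = 2 (the coefficients have mixed signs, so the terms do not all align in phase there).

M_tri(2) = 10; |p(2)| = 6; equality at z=2: no.


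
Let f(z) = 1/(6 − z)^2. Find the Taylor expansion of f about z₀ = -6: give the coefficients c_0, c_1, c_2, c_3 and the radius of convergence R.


Let w = z − z₀, so z = z₀ + w.
Then 6 − z = 6 − (z₀ + w) = (6 − z₀) − w = 12 − w.
f(z) = 1/(12 − w)^2 = (1/(12)^2) · (1 − w/(12))^{−2}.
By the binomial series (1−u)^{−2} = Σ_{n≥0} C(n+1, 1) u^n for |u|<1, with u = w/(12):
  c_n = C(n+1, 1) / (12)^(n+2).
  c_0 = 1/(12)^2 = 1/144.
  c_1 = 2/(12)^3 = 1/864.
  c_2 = 3/(12)^4 = 1/6912.
  c_3 = 4/(12)^5 = 1/62208.
The series is valid for |w/d| < 1, i.e. |z − z₀| < |d|.
Radius of convergence: R = |6 − z₀| = |12| = 12 (distance from z₀ to the singularity z = 6).

c_0 = 1/144, c_1 = 1/864, c_2 = 1/6912, c_3 = 1/62208; R = 12.


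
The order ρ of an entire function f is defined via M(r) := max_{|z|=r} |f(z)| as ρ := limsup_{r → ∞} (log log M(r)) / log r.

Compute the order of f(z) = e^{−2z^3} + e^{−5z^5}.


Each summand is entire of order 3 and 5 respectively (as in the single-exponential case). The order of a sum is at most the max of the orders, so ρ ≤ 5. For the lower bound: on |z|=r choose arg z so that -5z^5 is real positive; then |e^{-5z^5}| = e^{5r^5} while |e^{-2z^3}| ≤ e^{2r^3} = o(e^{5r^5}). So |f| ≥ e^{5r^5}(1 − o(1)) and ρ ≥ 5. Hence ρ = max(3, 5) = 5.
Therefore ρ = 5.

Order ρ = 5.


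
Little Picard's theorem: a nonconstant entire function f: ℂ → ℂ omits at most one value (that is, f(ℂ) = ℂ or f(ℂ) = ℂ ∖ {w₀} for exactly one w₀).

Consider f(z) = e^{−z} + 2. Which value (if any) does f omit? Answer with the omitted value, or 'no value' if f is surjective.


Little Picard bounds the complement of f(ℂ) to at most one point.
e^{−z} is never zero on ℂ, so 1·e^{−z} takes every value in ℂ ∖ {0}. Adding 2 shifts the range to ℂ ∖ {2}. Thus f omits exactly the value 2.

Omitted value: 2.


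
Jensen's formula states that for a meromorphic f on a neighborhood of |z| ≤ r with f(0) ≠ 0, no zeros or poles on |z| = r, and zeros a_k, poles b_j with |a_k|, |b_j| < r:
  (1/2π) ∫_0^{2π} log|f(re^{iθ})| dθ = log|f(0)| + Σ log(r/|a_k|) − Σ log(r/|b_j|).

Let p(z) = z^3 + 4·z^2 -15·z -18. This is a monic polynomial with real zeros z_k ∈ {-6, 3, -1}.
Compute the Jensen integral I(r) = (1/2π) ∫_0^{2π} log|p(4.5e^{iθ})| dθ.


Zeros: -6, -1, 3; r = 4.5.
Inside |z| < r: -1, 3. Outside (|z| ≥ r): -6.
p(0) = -18, so log|p(0)| = log(18) = 2.8904.
Apply Jensen: I(r) = log|p(0)| + Σ_k log(r/|z_k|), summed over zeros inside |z| < r.
  log(r/|z_k|) for z_k = 3: log(4.5/3) = 0.4055
  log(r/|z_k|) for z_k = -1: log(4.5/1) = 1.5041
  Outside zeros (-6) contribute nothing to the Jensen sum.
Sum over inside zeros: 1.9095.
I(r) = log|p(0)| + (inside sum) = 2.8904 + 1.9095 = 4.7999.
Note: since some zeros are outside |z| ≤ r, the simplified n·log(r) form does NOT apply — only the inside zeros contribute.

I(r) ≈ 4.7999.


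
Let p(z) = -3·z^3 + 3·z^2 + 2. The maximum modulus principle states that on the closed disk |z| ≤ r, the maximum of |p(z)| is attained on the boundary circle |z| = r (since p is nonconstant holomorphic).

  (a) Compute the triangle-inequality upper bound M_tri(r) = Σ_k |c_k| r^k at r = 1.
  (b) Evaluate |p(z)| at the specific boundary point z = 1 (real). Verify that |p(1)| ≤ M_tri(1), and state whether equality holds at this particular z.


Coefficients: c_0 = 2, c_1 = 0, c_2 = 3, c_3 = -3. Radius r = 1.
Part (a). Triangle bound: M_tri(r) = Σ_k |c_k| r^k
  = |2|·1^0 + |0|·1^1 + |3|·1^2 + |-3|·1^3
  = 2 + 0 + 3 + 3 = 8.
This bounds M(r) := max_{|z|=r} |p(z)| from above; equality holds iff all terms c_k z^k can be made to align in phase at a single z on |z|=r.
Part (b). At z = 1 (real, on the circle |z| = r):
  p(1) = (2)·1^0 + (0)·1^1 + (3)·1^2 + (-3)·1^3 = 2.
  |p(1)| = 2.
Check: |p(1)| = 2 ≤ 8 = M_tri(1). ✓ Equality does not hold at z = 1 (the coefficients have mixed signs, so the terms do not all align in phase there).

M_tri(1) = 8; |p(1)| = 2; equality at z=1: no.


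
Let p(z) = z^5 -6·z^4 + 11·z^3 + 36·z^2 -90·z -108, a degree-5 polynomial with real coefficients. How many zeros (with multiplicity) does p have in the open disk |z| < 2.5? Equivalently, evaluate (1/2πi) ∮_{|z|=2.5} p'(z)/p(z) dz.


The zeros of p are: -2, 3, -1, (3 + 3i), (3 - 3i).
Their magnitudes are: 2, 3, 1, 4.243, 4.243.
Zeros with |z| < R = 2.5: -2, -1.
Count = 2.
By the argument principle, (1/2πi) ∮_{|z|=R} p'(z)/p(z) dz equals exactly this count.

Number of zeros inside |z| < 2.5: 2.


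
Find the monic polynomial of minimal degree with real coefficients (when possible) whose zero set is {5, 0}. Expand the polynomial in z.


The polynomial is p(z) = ∏_{α ∈ S} (z − α), where S = {5, 0}.
Expanding the product yields: p(z) = z^2 -5·z.
The resulting polynomial has degree 2 and real coefficients as required.

p(z) = z^2 -5·z.


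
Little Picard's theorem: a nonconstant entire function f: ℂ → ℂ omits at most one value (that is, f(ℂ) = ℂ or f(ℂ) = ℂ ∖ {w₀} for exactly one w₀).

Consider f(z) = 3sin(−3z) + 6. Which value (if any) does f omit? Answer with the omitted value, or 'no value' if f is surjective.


Little Picard bounds the complement of f(ℂ) to at most one point.
sin is entire and surjective onto ℂ: for every w ∈ ℂ, sin(ζ) = w has a solution ζ ∈ ℂ (e.g., via the complex inverse arcsin). With ζ = −3z this gives z = ζ/(-3). Then 3·sin(−3z) takes every value in 3·ℂ = ℂ, and adding 6 is a bijection of ℂ. So f is surjective and omits no value. (Note: only on the real line is sin bounded by [−1, 1].)

Omitted value: no value.


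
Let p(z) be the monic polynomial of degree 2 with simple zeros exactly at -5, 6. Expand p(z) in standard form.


The polynomial is p(z) = ∏_{α ∈ S} (z − α), where S = {-5, 6}.
Expanding the product yields: p(z) = z^2 -z -30.
The resulting polynomial has degree 2 and real coefficients as required.

p(z) = z^2 -z -30.


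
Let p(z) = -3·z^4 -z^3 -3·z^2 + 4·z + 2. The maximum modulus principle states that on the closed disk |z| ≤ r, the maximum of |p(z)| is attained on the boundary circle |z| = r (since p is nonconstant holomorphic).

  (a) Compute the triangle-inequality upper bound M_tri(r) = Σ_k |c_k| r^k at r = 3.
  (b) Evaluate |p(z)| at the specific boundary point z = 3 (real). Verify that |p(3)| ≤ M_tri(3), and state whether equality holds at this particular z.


Coefficients: c_0 = 2, c_1 = 4, c_2 = -3, c_3 = -1, c_4 = -3. Radius r = 3.
Part (a). Triangle bound: M_tri(r) = Σ_k |c_k| r^k
  = |2|·3^0 + |4|·3^1 + |-3|·3^2 + |-1|·3^3 + |-3|·3^4
  = 2 + 12 + 27 + 27 + 243 = 311.
This bounds M(r) := max_{|z|=r} |p(z)| from above; equality holds iff all terms c_k z^k can be made to align in phase at a single z on |z|=r.
Part (b). At z = 3 (real, on the circle |z| = r):
  p(3) = (2)·3^0 + (4)·3^1 + (-3)·3^2 + (-1)·3^3 + (-3)·3^4 = -283.
  |p(3)| = 283.
Check: |p(3)| = 283 ≤ 311 = M_tri(3). ✓ Equality does not hold at z = 3 (the coefficients have mixed signs, so the terms do not all align in phase there).

M_tri(3) = 311; |p(3)| = 283; equality at z=3: no.


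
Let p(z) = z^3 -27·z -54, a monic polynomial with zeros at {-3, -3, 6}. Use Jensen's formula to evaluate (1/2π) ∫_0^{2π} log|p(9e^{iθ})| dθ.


Zeros: -3, -3, 6; r = 9.
Inside |z| < r: -3, -3, 6. Outside (|z| ≥ r): ∅.
p(0) = -54, so log|p(0)| = log(54) = 3.9890.
Apply Jensen: I(r) = log|p(0)| + Σ_k log(r/|z_k|), summed over zeros inside |z| < r.
  log(r/|z_k|) for z_k = -3: log(9/3) = 1.0986
  log(r/|z_k|) for z_k = -3: log(9/3) = 1.0986
  log(r/|z_k|) for z_k = 6: log(9/6) = 0.4055
Sum over inside zeros: 2.6027.
I(r) = log|p(0)| + (inside sum) = 3.9890 + 2.6027 = 6.5917.
Closed form (all zeros inside, monic): I(r) = n·log(r) = 3·log(9) = 6.5917. ✓

I(r) ≈ 6.5917.


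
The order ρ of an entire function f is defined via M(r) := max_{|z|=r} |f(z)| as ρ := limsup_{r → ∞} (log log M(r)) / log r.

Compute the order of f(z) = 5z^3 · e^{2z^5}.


M(r) = max_{|z|=r} |5|·|z|^3·|e^{2z^5}| = 5·r^3 · e^{2r^5} (the factors attain their maxima compatibly on |z|=r). Then log M(r) = log 5 + 3·log r + 2r^5, dominated by the last term, so log log M(r) ~ 5·log r. The polynomial factor 5z^3 contributes only a log r term and does not affect the order. ρ = 5.
Therefore ρ = 5.

Order ρ = 5.


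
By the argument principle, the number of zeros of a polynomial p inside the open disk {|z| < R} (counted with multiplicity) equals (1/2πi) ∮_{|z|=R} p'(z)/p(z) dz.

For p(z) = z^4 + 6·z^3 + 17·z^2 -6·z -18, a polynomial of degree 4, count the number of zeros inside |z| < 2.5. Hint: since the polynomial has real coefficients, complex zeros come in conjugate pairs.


The zeros of p are: 1, (-3 + 3i), (-3 - 3i), -1.
Their magnitudes are: 1, 4.243, 4.243, 1.
Zeros with |z| < R = 2.5: 1, -1.
Count = 2.
By the argument principle, (1/2πi) ∮_{|z|=R} p'(z)/p(z) dz equals exactly this count.

Number of zeros inside |z| < 2.5: 2.


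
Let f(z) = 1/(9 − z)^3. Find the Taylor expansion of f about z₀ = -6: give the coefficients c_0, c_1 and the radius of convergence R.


Let w = z − z₀, so z = z₀ + w.
Then 9 − z = 9 − (z₀ + w) = (9 − z₀) − w = 15 − w.
f(z) = 1/(15 − w)^3 = (1/(15)^3) · (1 − w/(15))^{−3}.
By the binomial series (1−u)^{−3} = Σ_{n≥0} C(n+2, 2) u^n for |u|<1, with u = w/(15):
  c_n = C(n+2, 2) / (15)^(n+3).
  c_0 = 1/(15)^3 = 1/3375.
  c_1 = 3/(15)^4 = 1/16875.
The series is valid for |w/d| < 1, i.e. |z − z₀| < |d|.
Radius of convergence: R = |9 − z₀| = |15| = 15 (distance from z₀ to the singularity z = 9).

c_0 = 1/3375, c_1 = 1/16875; R = 15.
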